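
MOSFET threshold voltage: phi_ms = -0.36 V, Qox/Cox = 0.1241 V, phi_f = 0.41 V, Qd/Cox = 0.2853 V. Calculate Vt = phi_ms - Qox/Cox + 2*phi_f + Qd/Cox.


Step 1: Vt = phi_ms - Qox/Cox + 2*phi_f + Qd/Cox
Step 2: Vt = -0.36 - 0.1241 + 2*0.41 + 0.2853
Step 3: Vt = -0.36 - 0.1241 + 0.82 + 0.2853
Step 4: Vt = 0.6212 V

0.6212


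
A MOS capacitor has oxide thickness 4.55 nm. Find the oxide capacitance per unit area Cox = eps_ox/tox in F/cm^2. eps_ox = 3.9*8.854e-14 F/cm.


Step 1: eps_ox = 3.9 * 8.854e-14 = 3.45306e-13 F/cm
Step 2: tox in cm = 4.55 nm * 1e-7 = 4.5500e-07 cm
Step 3: Cox = 3.45306e-13 / 4.5500e-07 = 7.59e-07 F/cm^2

7.59e-07


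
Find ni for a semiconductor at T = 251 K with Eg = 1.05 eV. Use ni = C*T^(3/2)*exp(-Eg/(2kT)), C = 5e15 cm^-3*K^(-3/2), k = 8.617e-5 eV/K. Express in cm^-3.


Step 1: Compute kT = 8.617e-5 * 251 = 0.02162867 eV
Step 2: Exponent = -Eg/(2kT) = -1.05/(2*0.02162867) = -24.27334
Step 3: T^(3/2) = 251^1.5 = 3976.59
Step 4: ni = 5e15 * 3976.59 * exp(-24.27334) = 5.71e+08 cm^-3

5.71e+08


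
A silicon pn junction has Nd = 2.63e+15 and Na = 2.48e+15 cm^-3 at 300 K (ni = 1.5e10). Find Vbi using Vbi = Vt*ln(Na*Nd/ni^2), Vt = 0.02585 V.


Step 1: Compute Na*Nd/ni^2 = 2.48e+15 * 2.63e+15 / (1.5e10)^2 = 2.8988e+10
Step 2: ln(2.8988e+10) = 24.0901
Step 3: Vbi = 0.02585 * 24.0901 = 0.623 V

0.623


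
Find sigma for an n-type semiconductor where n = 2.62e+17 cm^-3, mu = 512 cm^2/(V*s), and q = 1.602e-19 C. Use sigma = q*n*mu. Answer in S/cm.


Step 1: sigma = q * n * mu
Step 2: sigma = 1.602e-19 * 2.62e+17 * 512
Step 3: sigma = 2.149e+01 S/cm

2.149e+01


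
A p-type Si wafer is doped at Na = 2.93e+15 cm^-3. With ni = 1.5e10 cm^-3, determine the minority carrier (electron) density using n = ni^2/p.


Step 1: Majority hole concentration p ≈ Na = 2.93e+15 cm^-3
Step 2: n = ni^2 / Na = (1.5e10)^2 / 2.93e+15
Step 3: n = 7.68e+04 cm^-3

7.68e+04


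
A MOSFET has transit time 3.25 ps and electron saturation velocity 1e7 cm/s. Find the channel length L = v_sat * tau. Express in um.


Step 1: tau in seconds = 3.25 ps * 1e-12 = 3.2500e-12 s
Step 2: L = v_sat * tau = 1e7 * 3.2500e-12 = 3.2500e-05 cm
Step 3: L in um = 3.2500e-05 * 1e4 = 0.325 um

0.325


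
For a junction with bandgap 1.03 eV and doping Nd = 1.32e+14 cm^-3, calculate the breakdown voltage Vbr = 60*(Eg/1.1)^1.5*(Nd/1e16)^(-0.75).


Step 1: Eg/1.1 = 1.03/1.1 = 0.936364
Step 2: (Eg/1.1)^1.5 = 0.936364^1.5 = 0.906081
Step 3: (Nd/1e16)^(-0.75) = (0.0132)^(-0.75) = 25.678494
Step 4: Vbr = 60 * 0.906081 * 25.678494 = 1396.0 V

1396.0


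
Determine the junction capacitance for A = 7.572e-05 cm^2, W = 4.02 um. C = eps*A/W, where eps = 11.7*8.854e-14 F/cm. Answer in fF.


Step 1: eps_Si = 11.7 * 8.854e-14 = 1.035918e-12 F/cm
Step 2: W in cm = 4.02 * 1e-4 = 4.02e-04 cm
Step 3: C = 1.035918e-12 * 7.572e-05 / 4.02e-04 = 1.951237e-13 F
Step 4: C = 195.12 fF

195.12


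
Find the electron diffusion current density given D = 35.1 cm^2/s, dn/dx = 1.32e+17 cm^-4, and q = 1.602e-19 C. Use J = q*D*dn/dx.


Step 1: J = q * D * (dn/dx)
Step 2: J = 1.602e-19 * 35.1 * 1.32e+17
Step 3: J = 7.42e-01 A/cm^2

7.42e-01


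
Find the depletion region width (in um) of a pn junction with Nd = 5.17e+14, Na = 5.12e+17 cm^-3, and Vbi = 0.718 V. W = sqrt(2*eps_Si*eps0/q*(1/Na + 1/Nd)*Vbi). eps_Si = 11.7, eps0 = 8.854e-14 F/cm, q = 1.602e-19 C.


Step 1: 1/Na + 1/Nd = 1/5.12e+17 + 1/5.17e+14 = 1.93619e-15
Step 2: 2*eps*eps0/q = 2*11.7*8.854e-14/1.602e-19 = 1.293281e+07
Step 3: W^2 = 1.293281e+07 * 1.93619e-15 * 0.718 = 1.79790e-08
Step 4: W = sqrt(1.79790e-08) = 1.341e-04 cm = 1.341 um

1.341


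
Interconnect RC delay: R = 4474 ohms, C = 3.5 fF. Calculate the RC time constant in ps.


Step 1: tau = R * C
Step 2: tau = 4474 * 3.5 fF = 4474 * 3.5e-15 F
Step 3: tau = 1.5659e-11 s = 15.659 ps

15.659


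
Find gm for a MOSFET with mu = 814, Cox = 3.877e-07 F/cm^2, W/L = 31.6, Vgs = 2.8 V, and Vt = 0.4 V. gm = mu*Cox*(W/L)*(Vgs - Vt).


Step 1: Vov = Vgs - Vt = 2.8 - 0.4 = 2.4 V
Step 2: gm = mu * Cox * (W/L) * Vov
Step 3: gm = 814 * 3.877e-07 * 31.6 * 2.4 = 2.39e-02 S

2.39e-02


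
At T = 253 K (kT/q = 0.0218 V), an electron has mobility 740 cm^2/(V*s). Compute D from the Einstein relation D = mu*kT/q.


Step 1: D = mu * (kT/q)
Step 2: D = 740 * 0.0218
Step 3: D = 16.13 cm^2/s

16.13


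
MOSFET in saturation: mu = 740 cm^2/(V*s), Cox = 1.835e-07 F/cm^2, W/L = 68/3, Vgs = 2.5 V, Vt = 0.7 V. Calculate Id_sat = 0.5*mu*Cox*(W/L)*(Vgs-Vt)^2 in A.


Step 1: Overdrive voltage Vov = Vgs - Vt = 2.5 - 0.7 = 1.8 V
Step 2: W/L = 68/3 = 22.6667
Step 3: Id = 0.5 * 740 * 1.835e-07 * 22.6667 * 1.8^2
Step 4: Id = 4.99e-03 A

4.99e-03


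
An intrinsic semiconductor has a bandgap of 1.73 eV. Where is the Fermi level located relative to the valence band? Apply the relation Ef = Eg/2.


Step 1: For an intrinsic semiconductor, the Fermi level sits at midgap.
Step 2: Ef = Eg / 2 = 1.73 / 2 = 0.865 eV

0.865


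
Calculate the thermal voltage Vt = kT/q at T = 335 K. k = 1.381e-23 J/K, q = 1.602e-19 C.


Step 1: kT = 1.381e-23 * 335 = 4.62635e-21 J
Step 2: Vt = kT/q = 4.62635e-21 / 1.602e-19
Step 3: Vt = 0.02888 V

0.02888


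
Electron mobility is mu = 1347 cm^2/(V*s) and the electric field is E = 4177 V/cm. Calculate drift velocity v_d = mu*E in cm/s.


Step 1: v_d = mu * E
Step 2: v_d = 1347 * 4177 = 5626419
Step 3: v_d = 5.63e+06 cm/s

5.63e+06


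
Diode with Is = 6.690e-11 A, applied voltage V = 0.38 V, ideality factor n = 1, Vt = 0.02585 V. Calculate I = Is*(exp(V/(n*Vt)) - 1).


Step 1: V/(n*Vt) = 0.38/(1*0.02585) = 14.7002
Step 2: exp(14.7002) = 2.4222e+06
Step 3: I = 6.690e-11 * (2.4222e+06 - 1) = 1.62e-04 A

1.62e-04


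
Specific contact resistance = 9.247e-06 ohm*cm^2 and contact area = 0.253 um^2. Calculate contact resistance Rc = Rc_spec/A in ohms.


Step 1: Convert area to cm^2: 0.253 um^2 = 2.5300e-09 cm^2
Step 2: Rc = Rc_spec / A = 9.247e-06 / 2.5300e-09
Step 3: Rc = 3.65e+03 ohms

3.65e+03


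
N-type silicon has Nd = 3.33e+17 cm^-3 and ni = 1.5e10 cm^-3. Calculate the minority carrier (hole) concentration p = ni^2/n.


Step 1: Since Nd >> ni, n ≈ Nd = 3.33e+17 cm^-3
Step 2: p = ni^2 / n = (1.5e10)^2 / 3.33e+17
Step 3: p = 2.25e20 / 3.33e+17 = 6.76e+02 cm^-3

6.76e+02


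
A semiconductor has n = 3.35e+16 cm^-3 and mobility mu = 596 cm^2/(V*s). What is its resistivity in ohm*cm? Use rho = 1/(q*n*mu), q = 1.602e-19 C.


Step 1: sigma = q * n * mu = 1.602e-19 * 3.35e+16 * 596 = 3.19855e+00 S/cm
Step 2: rho = 1 / sigma = 1 / 3.19855e+00 = 0.3126 ohm*cm

0.3126


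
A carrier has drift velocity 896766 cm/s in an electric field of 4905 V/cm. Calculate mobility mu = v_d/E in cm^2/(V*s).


Step 1: mu = v_d / E
Step 2: mu = 896766 / 4905
Step 3: mu = 182.83 cm^2/(V*s)

182.83


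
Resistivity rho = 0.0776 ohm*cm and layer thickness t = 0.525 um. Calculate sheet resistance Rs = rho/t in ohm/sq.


Step 1: Convert thickness to cm: t = 0.525 um = 5.2500e-05 cm
Step 2: Rs = rho / t = 0.0776 / 5.2500e-05
Step 3: Rs = 1478.1 ohm/sq

1478.1


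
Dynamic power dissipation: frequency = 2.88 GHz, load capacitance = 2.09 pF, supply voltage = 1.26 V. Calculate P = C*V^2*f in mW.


Step 1: V^2 = 1.26^2 = 1.5876 V^2
Step 2: P = C*V^2*f = 2.09e-12 F * 1.5876 * 2.88e9 Hz
Step 3: P = 9.55608192e-03 W
Step 4: P = 9.556 mW

9.556


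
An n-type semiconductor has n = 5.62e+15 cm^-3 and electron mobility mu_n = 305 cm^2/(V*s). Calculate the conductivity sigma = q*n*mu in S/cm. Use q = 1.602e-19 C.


Step 1: sigma = q * n * mu
Step 2: sigma = 1.602e-19 * 5.62e+15 * 305
Step 3: sigma = 2.746e-01 S/cm

2.746e-01


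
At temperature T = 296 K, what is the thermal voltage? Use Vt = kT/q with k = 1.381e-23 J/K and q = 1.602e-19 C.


Step 1: kT = 1.381e-23 * 296 = 4.08776e-21 J
Step 2: Vt = kT/q = 4.08776e-21 / 1.602e-19
Step 3: Vt = 0.02552 V

0.02552


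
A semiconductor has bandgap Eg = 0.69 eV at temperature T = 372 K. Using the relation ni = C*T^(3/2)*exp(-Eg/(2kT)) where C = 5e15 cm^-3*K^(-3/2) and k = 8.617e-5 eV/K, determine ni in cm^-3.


Step 1: Compute kT = 8.617e-5 * 372 = 0.03205524 eV
Step 2: Exponent = -Eg/(2kT) = -0.69/(2*0.03205524) = -10.76267
Step 3: T^(3/2) = 372^1.5 = 7174.88
Step 4: ni = 5e15 * 7174.88 * exp(-10.76267) = 7.60e+14 cm^-3

7.60e+14


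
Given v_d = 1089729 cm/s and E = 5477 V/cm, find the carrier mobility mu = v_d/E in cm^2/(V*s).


Step 1: mu = v_d / E
Step 2: mu = 1089729 / 5477
Step 3: mu = 198.96 cm^2/(V*s)

198.96


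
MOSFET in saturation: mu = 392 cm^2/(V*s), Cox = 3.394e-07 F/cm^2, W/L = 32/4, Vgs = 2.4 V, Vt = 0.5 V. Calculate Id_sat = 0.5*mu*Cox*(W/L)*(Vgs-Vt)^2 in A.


Step 1: Overdrive voltage Vov = Vgs - Vt = 2.4 - 0.5 = 1.9 V
Step 2: W/L = 32/4 = 8
Step 3: Id = 0.5 * 392 * 3.394e-07 * 8 * 1.9^2
Step 4: Id = 1.92e-03 A

1.92e-03


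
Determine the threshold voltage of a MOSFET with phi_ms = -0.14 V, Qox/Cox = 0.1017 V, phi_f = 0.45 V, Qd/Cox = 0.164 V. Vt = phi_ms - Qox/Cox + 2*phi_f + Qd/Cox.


Step 1: Vt = phi_ms - Qox/Cox + 2*phi_f + Qd/Cox
Step 2: Vt = -0.14 - 0.1017 + 2*0.45 + 0.164
Step 3: Vt = -0.14 - 0.1017 + 0.9 + 0.164
Step 4: Vt = 0.8223 V

0.8223


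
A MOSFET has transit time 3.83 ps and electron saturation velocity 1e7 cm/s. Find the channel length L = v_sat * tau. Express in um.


Step 1: tau in seconds = 3.83 ps * 1e-12 = 3.8300e-12 s
Step 2: L = v_sat * tau = 1e7 * 3.8300e-12 = 3.8300e-05 cm
Step 3: L in um = 3.8300e-05 * 1e4 = 0.383 um

0.383


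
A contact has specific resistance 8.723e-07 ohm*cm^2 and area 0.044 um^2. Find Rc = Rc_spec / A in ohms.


Step 1: Convert area to cm^2: 0.044 um^2 = 4.4000e-10 cm^2
Step 2: Rc = Rc_spec / A = 8.723e-07 / 4.4000e-10
Step 3: Rc = 1.98e+03 ohms

1.98e+03


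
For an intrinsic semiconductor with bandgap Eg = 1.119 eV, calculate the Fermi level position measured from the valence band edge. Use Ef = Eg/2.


Step 1: For an intrinsic semiconductor, the Fermi level sits at midgap.
Step 2: Ef = Eg / 2 = 1.119 / 2 = 0.5595 eV

0.5595


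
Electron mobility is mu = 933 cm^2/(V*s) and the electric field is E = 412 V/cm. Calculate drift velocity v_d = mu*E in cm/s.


Step 1: v_d = mu * E
Step 2: v_d = 933 * 412 = 384396
Step 3: v_d = 3.84e+05 cm/s

3.84e+05


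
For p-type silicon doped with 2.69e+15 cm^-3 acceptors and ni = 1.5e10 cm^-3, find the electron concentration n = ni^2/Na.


Step 1: Majority hole concentration p ≈ Na = 2.69e+15 cm^-3
Step 2: n = ni^2 / Na = (1.5e10)^2 / 2.69e+15
Step 3: n = 8.36e+04 cm^-3

8.36e+04


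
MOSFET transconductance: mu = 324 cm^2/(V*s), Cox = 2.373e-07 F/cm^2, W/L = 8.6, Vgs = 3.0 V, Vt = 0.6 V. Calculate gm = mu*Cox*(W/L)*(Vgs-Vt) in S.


Step 1: Vov = Vgs - Vt = 3.0 - 0.6 = 2.4 V
Step 2: gm = mu * Cox * (W/L) * Vov
Step 3: gm = 324 * 2.373e-07 * 8.6 * 2.4 = 1.59e-03 S

1.59e-03


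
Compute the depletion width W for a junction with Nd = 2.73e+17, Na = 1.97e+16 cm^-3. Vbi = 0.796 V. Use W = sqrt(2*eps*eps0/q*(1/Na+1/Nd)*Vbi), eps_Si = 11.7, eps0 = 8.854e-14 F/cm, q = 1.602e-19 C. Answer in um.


Step 1: 1/Na + 1/Nd = 1/1.97e+16 + 1/2.73e+17 = 5.44244e-17
Step 2: 2*eps*eps0/q = 2*11.7*8.854e-14/1.602e-19 = 1.293281e+07
Step 3: W^2 = 1.293281e+07 * 5.44244e-17 * 0.796 = 5.60273e-10
Step 4: W = sqrt(5.60273e-10) = 2.367e-05 cm = 0.2367 um

0.2367


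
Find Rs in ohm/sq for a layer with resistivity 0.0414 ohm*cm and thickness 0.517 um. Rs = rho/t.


Step 1: Convert thickness to cm: t = 0.517 um = 5.1700e-05 cm
Step 2: Rs = rho / t = 0.0414 / 5.1700e-05
Step 3: Rs = 800.8 ohm/sq

800.8


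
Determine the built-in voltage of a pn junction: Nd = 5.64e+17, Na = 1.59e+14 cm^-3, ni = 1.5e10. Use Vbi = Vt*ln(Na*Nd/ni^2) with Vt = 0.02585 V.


Step 1: Compute Na*Nd/ni^2 = 1.59e+14 * 5.64e+17 / (1.5e10)^2 = 3.9856e+11
Step 2: ln(3.9856e+11) = 26.7111
Step 3: Vbi = 0.02585 * 26.7111 = 0.69 V

0.69


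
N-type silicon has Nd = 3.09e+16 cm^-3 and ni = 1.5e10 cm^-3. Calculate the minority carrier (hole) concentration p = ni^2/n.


Step 1: Since Nd >> ni, n ≈ Nd = 3.09e+16 cm^-3
Step 2: p = ni^2 / n = (1.5e10)^2 / 3.09e+16
Step 3: p = 2.25e20 / 3.09e+16 = 7.28e+03 cm^-3

7.28e+03


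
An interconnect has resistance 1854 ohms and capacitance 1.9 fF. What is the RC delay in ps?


Step 1: tau = R * C
Step 2: tau = 1854 * 1.9 fF = 1854 * 1.9e-15 F
Step 3: tau = 3.5226e-12 s = 3.5226 ps

3.5226


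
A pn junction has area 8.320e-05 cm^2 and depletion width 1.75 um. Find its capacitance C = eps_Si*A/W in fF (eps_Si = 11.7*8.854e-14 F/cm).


Step 1: eps_Si = 11.7 * 8.854e-14 = 1.035918e-12 F/cm
Step 2: W in cm = 1.75 * 1e-4 = 1.75e-04 cm
Step 3: C = 1.035918e-12 * 8.320e-05 / 1.75e-04 = 4.925050e-13 F
Step 4: C = 492.51 fF

492.51


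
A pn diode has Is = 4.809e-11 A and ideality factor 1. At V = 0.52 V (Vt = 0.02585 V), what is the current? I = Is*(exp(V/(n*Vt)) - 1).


Step 1: V/(n*Vt) = 0.52/(1*0.02585) = 20.1161
Step 2: exp(20.1161) = 5.4489e+08
Step 3: I = 4.809e-11 * (5.4489e+08 - 1) = 2.62e-02 A

2.62e-02


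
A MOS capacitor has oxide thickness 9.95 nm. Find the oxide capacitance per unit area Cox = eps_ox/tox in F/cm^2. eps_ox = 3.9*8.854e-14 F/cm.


Step 1: eps_ox = 3.9 * 8.854e-14 = 3.45306e-13 F/cm
Step 2: tox in cm = 9.95 nm * 1e-7 = 9.9500e-07 cm
Step 3: Cox = 3.45306e-13 / 9.9500e-07 = 3.47e-07 F/cm^2

3.47e-07


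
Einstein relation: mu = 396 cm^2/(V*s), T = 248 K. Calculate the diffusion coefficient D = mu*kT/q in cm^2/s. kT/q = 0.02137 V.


Step 1: D = mu * (kT/q)
Step 2: D = 396 * 0.02137
Step 3: D = 8.46 cm^2/s

8.46


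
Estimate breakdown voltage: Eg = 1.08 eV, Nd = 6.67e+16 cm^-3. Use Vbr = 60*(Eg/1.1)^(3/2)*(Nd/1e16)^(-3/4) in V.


Step 1: Eg/1.1 = 1.08/1.1 = 0.981818
Step 2: (Eg/1.1)^1.5 = 0.981818^1.5 = 0.972851
Step 3: (Nd/1e16)^(-0.75) = (6.67)^(-0.75) = 0.240938
Step 4: Vbr = 60 * 0.972851 * 0.240938 = 14.1 V

14.1


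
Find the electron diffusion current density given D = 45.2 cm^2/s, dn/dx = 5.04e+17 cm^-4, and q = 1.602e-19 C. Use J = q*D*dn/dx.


Step 1: J = q * D * (dn/dx)
Step 2: J = 1.602e-19 * 45.2 * 5.04e+17
Step 3: J = 3.65e+00 A/cm^2

3.65e+00


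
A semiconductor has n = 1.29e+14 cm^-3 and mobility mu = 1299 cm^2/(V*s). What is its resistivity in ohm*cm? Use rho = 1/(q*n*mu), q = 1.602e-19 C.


Step 1: sigma = q * n * mu = 1.602e-19 * 1.29e+14 * 1299 = 2.68449e-02 S/cm
Step 2: rho = 1 / sigma = 1 / 2.68449e-02 = 37.25 ohm*cm

37.25


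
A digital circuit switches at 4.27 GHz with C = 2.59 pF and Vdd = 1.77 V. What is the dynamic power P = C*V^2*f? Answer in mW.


Step 1: V^2 = 1.77^2 = 3.1329 V^2
Step 2: P = C*V^2*f = 2.59e-12 F * 3.1329 * 4.27e9 Hz
Step 3: P = 3.464768097e-02 W
Step 4: P = 34.648 mW

34.648


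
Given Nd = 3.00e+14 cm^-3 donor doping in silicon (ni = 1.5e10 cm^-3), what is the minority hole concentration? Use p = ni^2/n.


Step 1: Since Nd >> ni, n ≈ Nd = 3.00e+14 cm^-3
Step 2: p = ni^2 / n = (1.5e10)^2 / 3.00e+14
Step 3: p = 2.25e20 / 3.00e+14 = 7.50e+05 cm^-3

7.50e+05


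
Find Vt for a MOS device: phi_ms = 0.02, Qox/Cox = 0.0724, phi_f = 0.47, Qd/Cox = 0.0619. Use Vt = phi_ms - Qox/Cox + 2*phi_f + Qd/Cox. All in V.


Step 1: Vt = phi_ms - Qox/Cox + 2*phi_f + Qd/Cox
Step 2: Vt = 0.02 - 0.0724 + 2*0.47 + 0.0619
Step 3: Vt = 0.02 - 0.0724 + 0.94 + 0.0619
Step 4: Vt = 0.9495 V

0.9495


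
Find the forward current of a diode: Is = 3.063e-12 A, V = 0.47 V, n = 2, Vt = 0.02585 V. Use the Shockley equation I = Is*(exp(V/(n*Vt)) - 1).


Step 1: V/(n*Vt) = 0.47/(2*0.02585) = 9.0909
Step 2: exp(9.0909) = 8.8742e+03
Step 3: I = 3.063e-12 * (8.8742e+03 - 1) = 2.72e-08 A

2.72e-08


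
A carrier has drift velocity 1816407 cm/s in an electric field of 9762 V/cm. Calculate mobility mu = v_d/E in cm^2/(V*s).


Step 1: mu = v_d / E
Step 2: mu = 1816407 / 9762
Step 3: mu = 186.07 cm^2/(V*s)

186.07


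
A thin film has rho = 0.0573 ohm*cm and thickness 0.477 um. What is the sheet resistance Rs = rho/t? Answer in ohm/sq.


Step 1: Convert thickness to cm: t = 0.477 um = 4.7700e-05 cm
Step 2: Rs = rho / t = 0.0573 / 4.7700e-05
Step 3: Rs = 1201.3 ohm/sq

1201.3


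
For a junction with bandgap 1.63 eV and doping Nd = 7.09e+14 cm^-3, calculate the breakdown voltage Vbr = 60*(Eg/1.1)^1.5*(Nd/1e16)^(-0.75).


Step 1: Eg/1.1 = 1.63/1.1 = 1.481818
Step 2: (Eg/1.1)^1.5 = 1.481818^1.5 = 1.803816
Step 3: (Nd/1e16)^(-0.75) = (0.0709)^(-0.75) = 7.278055
Step 4: Vbr = 60 * 1.803816 * 7.278055 = 787.7 V

787.7


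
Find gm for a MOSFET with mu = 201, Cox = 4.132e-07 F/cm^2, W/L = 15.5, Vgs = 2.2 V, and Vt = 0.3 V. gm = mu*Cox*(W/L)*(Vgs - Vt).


Step 1: Vov = Vgs - Vt = 2.2 - 0.3 = 1.9 V
Step 2: gm = mu * Cox * (W/L) * Vov
Step 3: gm = 201 * 4.132e-07 * 15.5 * 1.9 = 2.45e-03 S

2.45e-03


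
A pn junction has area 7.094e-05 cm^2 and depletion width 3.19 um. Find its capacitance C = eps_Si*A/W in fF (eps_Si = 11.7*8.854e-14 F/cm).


Step 1: eps_Si = 11.7 * 8.854e-14 = 1.035918e-12 F/cm
Step 2: W in cm = 3.19 * 1e-4 = 3.19e-04 cm
Step 3: C = 1.035918e-12 * 7.094e-05 / 3.19e-04 = 2.303700e-13 F
Step 4: C = 230.37 fF

230.37


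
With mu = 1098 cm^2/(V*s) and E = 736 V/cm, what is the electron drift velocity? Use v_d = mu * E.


Step 1: v_d = mu * E
Step 2: v_d = 1098 * 736 = 808128
Step 3: v_d = 8.08e+05 cm/s

8.08e+05


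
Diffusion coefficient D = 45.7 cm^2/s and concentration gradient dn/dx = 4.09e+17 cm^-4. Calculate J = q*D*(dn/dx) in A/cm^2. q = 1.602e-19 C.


Step 1: J = q * D * (dn/dx)
Step 2: J = 1.602e-19 * 45.7 * 4.09e+17
Step 3: J = 2.99e+00 A/cm^2

2.99e+00


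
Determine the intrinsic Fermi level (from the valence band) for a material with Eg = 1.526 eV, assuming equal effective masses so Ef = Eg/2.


Step 1: For an intrinsic semiconductor, the Fermi level sits at midgap.
Step 2: Ef = Eg / 2 = 1.526 / 2 = 0.763 eV

0.763


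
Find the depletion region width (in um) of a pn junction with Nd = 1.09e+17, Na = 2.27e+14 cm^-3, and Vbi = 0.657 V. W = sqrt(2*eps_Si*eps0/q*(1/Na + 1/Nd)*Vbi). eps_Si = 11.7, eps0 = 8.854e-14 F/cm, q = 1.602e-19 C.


Step 1: 1/Na + 1/Nd = 1/2.27e+14 + 1/1.09e+17 = 4.41446e-15
Step 2: 2*eps*eps0/q = 2*11.7*8.854e-14/1.602e-19 = 1.293281e+07
Step 3: W^2 = 1.293281e+07 * 4.41446e-15 * 0.657 = 3.75090e-08
Step 4: W = sqrt(3.75090e-08) = 1.937e-04 cm = 1.937 um

1.937


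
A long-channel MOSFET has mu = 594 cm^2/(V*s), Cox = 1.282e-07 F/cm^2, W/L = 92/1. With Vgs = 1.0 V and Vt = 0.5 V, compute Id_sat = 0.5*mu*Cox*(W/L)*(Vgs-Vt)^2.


Step 1: Overdrive voltage Vov = Vgs - Vt = 1.0 - 0.5 = 0.5 V
Step 2: W/L = 92/1 = 92
Step 3: Id = 0.5 * 594 * 1.282e-07 * 92 * 0.5^2
Step 4: Id = 8.76e-04 A

8.76e-04


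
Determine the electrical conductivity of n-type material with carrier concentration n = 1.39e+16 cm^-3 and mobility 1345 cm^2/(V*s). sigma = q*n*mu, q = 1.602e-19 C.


Step 1: sigma = q * n * mu
Step 2: sigma = 1.602e-19 * 1.39e+16 * 1345
Step 3: sigma = 2.995e+00 S/cm

2.995e+00


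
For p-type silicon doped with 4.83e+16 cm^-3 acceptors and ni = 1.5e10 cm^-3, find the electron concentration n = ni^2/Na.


Step 1: Majority hole concentration p ≈ Na = 4.83e+16 cm^-3
Step 2: n = ni^2 / Na = (1.5e10)^2 / 4.83e+16
Step 3: n = 4.66e+03 cm^-3

4.66e+03


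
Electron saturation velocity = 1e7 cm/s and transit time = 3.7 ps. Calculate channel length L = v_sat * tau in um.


Step 1: tau in seconds = 3.7 ps * 1e-12 = 3.7000e-12 s
Step 2: L = v_sat * tau = 1e7 * 3.7000e-12 = 3.7000e-05 cm
Step 3: L in um = 3.7000e-05 * 1e4 = 0.37 um

0.37


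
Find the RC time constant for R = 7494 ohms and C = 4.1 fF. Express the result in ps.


Step 1: tau = R * C
Step 2: tau = 7494 * 4.1 fF = 7494 * 4.1e-15 F
Step 3: tau = 3.07254e-11 s = 30.7254 ps

30.7254


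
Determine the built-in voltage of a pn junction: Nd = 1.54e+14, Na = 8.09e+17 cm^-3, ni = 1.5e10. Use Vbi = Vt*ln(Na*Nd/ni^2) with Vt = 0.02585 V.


Step 1: Compute Na*Nd/ni^2 = 8.09e+17 * 1.54e+14 / (1.5e10)^2 = 5.5372e+11
Step 2: ln(5.5372e+11) = 27.0399
Step 3: Vbi = 0.02585 * 27.0399 = 0.699 V

0.699


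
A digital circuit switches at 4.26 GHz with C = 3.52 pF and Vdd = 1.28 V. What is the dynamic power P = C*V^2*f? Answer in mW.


Step 1: V^2 = 1.28^2 = 1.6384 V^2
Step 2: P = C*V^2*f = 3.52e-12 F * 1.6384 * 4.26e9 Hz
Step 3: P = 2.456813568e-02 W
Step 4: P = 24.568 mW

24.568


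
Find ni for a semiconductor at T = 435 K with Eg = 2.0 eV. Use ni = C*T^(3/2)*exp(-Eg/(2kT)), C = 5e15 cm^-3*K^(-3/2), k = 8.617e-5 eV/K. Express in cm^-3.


Step 1: Compute kT = 8.617e-5 * 435 = 0.03748395 eV
Step 2: Exponent = -Eg/(2kT) = -2.0/(2*0.03748395) = -26.67808
Step 3: T^(3/2) = 435^1.5 = 9072.64
Step 4: ni = 5e15 * 9072.64 * exp(-26.67808) = 1.18e+08 cm^-3

1.18e+08


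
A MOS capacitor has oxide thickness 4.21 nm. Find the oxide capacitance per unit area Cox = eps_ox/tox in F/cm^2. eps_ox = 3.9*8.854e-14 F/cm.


Step 1: eps_ox = 3.9 * 8.854e-14 = 3.45306e-13 F/cm
Step 2: tox in cm = 4.21 nm * 1e-7 = 4.2100e-07 cm
Step 3: Cox = 3.45306e-13 / 4.2100e-07 = 8.20e-07 F/cm^2

8.20e-07


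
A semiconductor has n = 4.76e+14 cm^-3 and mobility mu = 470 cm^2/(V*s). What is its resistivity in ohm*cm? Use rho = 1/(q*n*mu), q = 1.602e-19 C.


Step 1: sigma = q * n * mu = 1.602e-19 * 4.76e+14 * 470 = 3.58399e-02 S/cm
Step 2: rho = 1 / sigma = 1 / 3.58399e-02 = 27.9 ohm*cm

27.9


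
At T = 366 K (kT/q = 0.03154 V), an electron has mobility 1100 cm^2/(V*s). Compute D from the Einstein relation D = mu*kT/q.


Step 1: D = mu * (kT/q)
Step 2: D = 1100 * 0.03154
Step 3: D = 34.69 cm^2/s

34.69


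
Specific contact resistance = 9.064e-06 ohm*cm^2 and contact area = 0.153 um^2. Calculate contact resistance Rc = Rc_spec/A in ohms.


Step 1: Convert area to cm^2: 0.153 um^2 = 1.5300e-09 cm^2
Step 2: Rc = Rc_spec / A = 9.064e-06 / 1.5300e-09
Step 3: Rc = 5.92e+03 ohms

5.92e+03


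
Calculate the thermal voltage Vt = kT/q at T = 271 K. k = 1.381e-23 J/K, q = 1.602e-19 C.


Step 1: kT = 1.381e-23 * 271 = 3.74251e-21 J
Step 2: Vt = kT/q = 3.74251e-21 / 1.602e-19
Step 3: Vt = 0.02336 V

0.02336


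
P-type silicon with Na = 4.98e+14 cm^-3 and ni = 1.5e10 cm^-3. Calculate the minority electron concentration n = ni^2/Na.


Step 1: Majority hole concentration p ≈ Na = 4.98e+14 cm^-3
Step 2: n = ni^2 / Na = (1.5e10)^2 / 4.98e+14
Step 3: n = 4.52e+05 cm^-3

4.52e+05


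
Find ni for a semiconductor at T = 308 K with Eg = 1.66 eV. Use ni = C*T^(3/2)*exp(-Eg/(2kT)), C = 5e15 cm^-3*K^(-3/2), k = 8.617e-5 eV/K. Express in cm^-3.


Step 1: Compute kT = 8.617e-5 * 308 = 0.02654036 eV
Step 2: Exponent = -Eg/(2kT) = -1.66/(2*0.02654036) = -31.27313
Step 3: T^(3/2) = 308^1.5 = 5405.38
Step 4: ni = 5e15 * 5405.38 * exp(-31.27313) = 7.08e+05 cm^-3

7.08e+05


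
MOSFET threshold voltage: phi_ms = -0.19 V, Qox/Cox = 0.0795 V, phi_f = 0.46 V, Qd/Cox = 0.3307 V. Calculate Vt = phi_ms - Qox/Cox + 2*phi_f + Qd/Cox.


Step 1: Vt = phi_ms - Qox/Cox + 2*phi_f + Qd/Cox
Step 2: Vt = -0.19 - 0.0795 + 2*0.46 + 0.3307
Step 3: Vt = -0.19 - 0.0795 + 0.92 + 0.3307
Step 4: Vt = 0.9812 V

0.9812


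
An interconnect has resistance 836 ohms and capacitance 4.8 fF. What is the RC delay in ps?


Step 1: tau = R * C
Step 2: tau = 836 * 4.8 fF = 836 * 4.8e-15 F
Step 3: tau = 4.0128e-12 s = 4.0128 ps

4.0128


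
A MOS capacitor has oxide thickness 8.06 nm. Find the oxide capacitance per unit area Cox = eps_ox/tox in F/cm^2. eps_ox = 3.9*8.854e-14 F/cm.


Step 1: eps_ox = 3.9 * 8.854e-14 = 3.45306e-13 F/cm
Step 2: tox in cm = 8.06 nm * 1e-7 = 8.0600e-07 cm
Step 3: Cox = 3.45306e-13 / 8.0600e-07 = 4.28e-07 F/cm^2

4.28e-07


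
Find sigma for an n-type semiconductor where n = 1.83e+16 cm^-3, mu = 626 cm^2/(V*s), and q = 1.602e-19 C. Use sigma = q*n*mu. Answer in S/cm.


Step 1: sigma = q * n * mu
Step 2: sigma = 1.602e-19 * 1.83e+16 * 626
Step 3: sigma = 1.835e+00 S/cm

1.835e+00


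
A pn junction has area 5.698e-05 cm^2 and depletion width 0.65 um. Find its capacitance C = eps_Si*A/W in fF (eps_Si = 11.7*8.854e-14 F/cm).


Step 1: eps_Si = 11.7 * 8.854e-14 = 1.035918e-12 F/cm
Step 2: W in cm = 0.65 * 1e-4 = 6.50e-05 cm
Step 3: C = 1.035918e-12 * 5.698e-05 / 6.50e-05 = 9.081017e-13 F
Step 4: C = 908.1 fF

908.1


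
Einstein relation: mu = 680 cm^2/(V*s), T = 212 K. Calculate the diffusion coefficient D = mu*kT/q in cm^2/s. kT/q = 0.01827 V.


Step 1: D = mu * (kT/q)
Step 2: D = 680 * 0.01827
Step 3: D = 12.42 cm^2/s

12.42


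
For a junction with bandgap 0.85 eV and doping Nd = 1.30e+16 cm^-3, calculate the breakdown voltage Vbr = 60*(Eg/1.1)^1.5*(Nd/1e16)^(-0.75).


Step 1: Eg/1.1 = 0.85/1.1 = 0.772727
Step 2: (Eg/1.1)^1.5 = 0.772727^1.5 = 0.679265
Step 3: (Nd/1e16)^(-0.75) = (1.3)^(-0.75) = 0.821377
Step 4: Vbr = 60 * 0.679265 * 0.821377 = 33.5 V

33.5


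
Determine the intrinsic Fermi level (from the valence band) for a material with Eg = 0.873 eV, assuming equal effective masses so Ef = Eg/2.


Step 1: For an intrinsic semiconductor, the Fermi level sits at midgap.
Step 2: Ef = Eg / 2 = 0.873 / 2 = 0.4365 eV

0.4365


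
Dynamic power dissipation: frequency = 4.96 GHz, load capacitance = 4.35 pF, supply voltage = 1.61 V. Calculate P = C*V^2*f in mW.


Step 1: V^2 = 1.61^2 = 2.5921 V^2
Step 2: P = C*V^2*f = 4.35e-12 F * 2.5921 * 4.96e9 Hz
Step 3: P = 5.59271496e-02 W
Step 4: P = 55.927 mW

55.927


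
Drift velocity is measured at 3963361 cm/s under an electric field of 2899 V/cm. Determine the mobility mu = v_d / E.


Step 1: mu = v_d / E
Step 2: mu = 3963361 / 2899
Step 3: mu = 1367.15 cm^2/(V*s)

1367.15


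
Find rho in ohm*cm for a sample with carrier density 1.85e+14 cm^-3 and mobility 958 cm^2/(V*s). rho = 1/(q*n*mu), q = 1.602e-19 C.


Step 1: sigma = q * n * mu = 1.602e-19 * 1.85e+14 * 958 = 2.83922e-02 S/cm
Step 2: rho = 1 / sigma = 1 / 2.83922e-02 = 35.22 ohm*cm

35.22


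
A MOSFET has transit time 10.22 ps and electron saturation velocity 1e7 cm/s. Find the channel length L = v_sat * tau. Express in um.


Step 1: tau in seconds = 10.22 ps * 1e-12 = 1.0220e-11 s
Step 2: L = v_sat * tau = 1e7 * 1.0220e-11 = 1.0220e-04 cm
Step 3: L in um = 1.0220e-04 * 1e4 = 1.022 um

1.022


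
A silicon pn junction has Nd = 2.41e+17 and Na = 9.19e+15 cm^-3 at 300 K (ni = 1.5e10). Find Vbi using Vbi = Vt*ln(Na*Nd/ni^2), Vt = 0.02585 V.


Step 1: Compute Na*Nd/ni^2 = 9.19e+15 * 2.41e+17 / (1.5e10)^2 = 9.8435e+12
Step 2: ln(9.8435e+12) = 29.9178
Step 3: Vbi = 0.02585 * 29.9178 = 0.773 V

0.773


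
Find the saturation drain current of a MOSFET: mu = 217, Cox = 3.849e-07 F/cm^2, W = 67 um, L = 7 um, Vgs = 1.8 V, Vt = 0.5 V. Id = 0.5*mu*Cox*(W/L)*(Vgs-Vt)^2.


Step 1: Overdrive voltage Vov = Vgs - Vt = 1.8 - 0.5 = 1.3 V
Step 2: W/L = 67/7 = 9.57143
Step 3: Id = 0.5 * 217 * 3.849e-07 * 9.57143 * 1.3^2
Step 4: Id = 6.76e-04 A

6.76e-04


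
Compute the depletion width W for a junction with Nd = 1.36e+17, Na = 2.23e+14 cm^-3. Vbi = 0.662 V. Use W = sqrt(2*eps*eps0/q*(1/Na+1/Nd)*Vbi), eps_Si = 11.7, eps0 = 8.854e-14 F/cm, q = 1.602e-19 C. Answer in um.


Step 1: 1/Na + 1/Nd = 1/2.23e+14 + 1/1.36e+17 = 4.49166e-15
Step 2: 2*eps*eps0/q = 2*11.7*8.854e-14/1.602e-19 = 1.293281e+07
Step 3: W^2 = 1.293281e+07 * 4.49166e-15 * 0.662 = 3.84554e-08
Step 4: W = sqrt(3.84554e-08) = 1.961e-04 cm = 1.961 um

1.961


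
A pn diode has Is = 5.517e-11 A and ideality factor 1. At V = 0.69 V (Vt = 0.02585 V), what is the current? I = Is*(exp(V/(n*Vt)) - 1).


Step 1: V/(n*Vt) = 0.69/(1*0.02585) = 26.6925
Step 2: exp(26.6925) = 3.9121e+11
Step 3: I = 5.517e-11 * (3.9121e+11 - 1) = 2.16e+01 A

2.16e+01


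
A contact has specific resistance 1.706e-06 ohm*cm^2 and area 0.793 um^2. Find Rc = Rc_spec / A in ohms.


Step 1: Convert area to cm^2: 0.793 um^2 = 7.9300e-09 cm^2
Step 2: Rc = Rc_spec / A = 1.706e-06 / 7.9300e-09
Step 3: Rc = 2.15e+02 ohms

2.15e+02


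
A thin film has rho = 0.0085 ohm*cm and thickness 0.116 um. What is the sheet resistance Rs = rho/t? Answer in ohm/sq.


Step 1: Convert thickness to cm: t = 0.116 um = 1.1600e-05 cm
Step 2: Rs = rho / t = 0.0085 / 1.1600e-05
Step 3: Rs = 732.8 ohm/sq

732.8


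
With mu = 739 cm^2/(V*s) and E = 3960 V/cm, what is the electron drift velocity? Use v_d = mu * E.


Step 1: v_d = mu * E
Step 2: v_d = 739 * 3960 = 2926440
Step 3: v_d = 2.93e+06 cm/s

2.93e+06


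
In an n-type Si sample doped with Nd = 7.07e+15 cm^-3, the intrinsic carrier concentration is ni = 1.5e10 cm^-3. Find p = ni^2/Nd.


Step 1: Since Nd >> ni, n ≈ Nd = 7.07e+15 cm^-3
Step 2: p = ni^2 / n = (1.5e10)^2 / 7.07e+15
Step 3: p = 2.25e20 / 7.07e+15 = 3.18e+04 cm^-3

3.18e+04


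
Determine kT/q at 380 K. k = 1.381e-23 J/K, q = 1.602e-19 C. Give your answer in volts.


Step 1: kT = 1.381e-23 * 380 = 5.2478e-21 J
Step 2: Vt = kT/q = 5.2478e-21 / 1.602e-19
Step 3: Vt = 0.03276 V

0.03276


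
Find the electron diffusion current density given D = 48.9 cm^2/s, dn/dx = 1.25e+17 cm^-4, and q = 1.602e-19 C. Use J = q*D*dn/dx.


Step 1: J = q * D * (dn/dx)
Step 2: J = 1.602e-19 * 48.9 * 1.25e+17
Step 3: J = 9.79e-01 A/cm^2

9.79e-01


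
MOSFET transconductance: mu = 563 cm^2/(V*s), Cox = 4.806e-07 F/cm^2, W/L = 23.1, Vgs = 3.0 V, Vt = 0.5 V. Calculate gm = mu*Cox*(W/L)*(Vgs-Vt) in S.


Step 1: Vov = Vgs - Vt = 3.0 - 0.5 = 2.5 V
Step 2: gm = mu * Cox * (W/L) * Vov
Step 3: gm = 563 * 4.806e-07 * 23.1 * 2.5 = 1.56e-02 S

1.56e-02


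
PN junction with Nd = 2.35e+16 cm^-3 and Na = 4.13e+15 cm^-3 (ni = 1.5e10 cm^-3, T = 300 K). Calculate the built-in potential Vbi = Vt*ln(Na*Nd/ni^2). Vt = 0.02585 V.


Step 1: Compute Na*Nd/ni^2 = 4.13e+15 * 2.35e+16 / (1.5e10)^2 = 4.3136e+11
Step 2: ln(4.3136e+11) = 26.7902
Step 3: Vbi = 0.02585 * 26.7902 = 0.693 V

0.693


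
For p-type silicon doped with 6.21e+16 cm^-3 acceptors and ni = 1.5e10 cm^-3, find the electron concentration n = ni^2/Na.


Step 1: Majority hole concentration p ≈ Na = 6.21e+16 cm^-3
Step 2: n = ni^2 / Na = (1.5e10)^2 / 6.21e+16
Step 3: n = 3.62e+03 cm^-3

3.62e+03


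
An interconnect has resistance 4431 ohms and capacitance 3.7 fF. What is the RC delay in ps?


Step 1: tau = R * C
Step 2: tau = 4431 * 3.7 fF = 4431 * 3.7e-15 F
Step 3: tau = 1.63947e-11 s = 16.3947 ps

16.3947


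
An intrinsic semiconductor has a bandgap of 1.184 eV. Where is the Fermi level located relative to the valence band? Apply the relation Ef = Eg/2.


Step 1: For an intrinsic semiconductor, the Fermi level sits at midgap.
Step 2: Ef = Eg / 2 = 1.184 / 2 = 0.592 eV

0.592


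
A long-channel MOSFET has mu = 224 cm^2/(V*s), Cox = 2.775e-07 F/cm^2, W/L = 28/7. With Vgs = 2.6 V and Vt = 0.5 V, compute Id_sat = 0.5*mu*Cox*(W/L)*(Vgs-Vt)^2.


Step 1: Overdrive voltage Vov = Vgs - Vt = 2.6 - 0.5 = 2.1 V
Step 2: W/L = 28/7 = 4
Step 3: Id = 0.5 * 224 * 2.775e-07 * 4 * 2.1^2
Step 4: Id = 5.48e-04 A

5.48e-04


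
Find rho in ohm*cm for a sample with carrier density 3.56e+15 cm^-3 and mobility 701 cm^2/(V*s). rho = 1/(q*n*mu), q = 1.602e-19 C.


Step 1: sigma = q * n * mu = 1.602e-19 * 3.56e+15 * 701 = 3.99789e-01 S/cm
Step 2: rho = 1 / sigma = 1 / 3.99789e-01 = 2.501 ohm*cm

2.501


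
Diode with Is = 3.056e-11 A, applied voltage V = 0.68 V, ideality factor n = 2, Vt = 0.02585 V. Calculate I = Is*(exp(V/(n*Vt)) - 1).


Step 1: V/(n*Vt) = 0.68/(2*0.02585) = 13.1528
Step 2: exp(13.1528) = 5.1545e+05
Step 3: I = 3.056e-11 * (5.1545e+05 - 1) = 1.58e-05 A

1.58e-05


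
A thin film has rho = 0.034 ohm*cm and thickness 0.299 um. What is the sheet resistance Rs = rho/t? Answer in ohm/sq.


Step 1: Convert thickness to cm: t = 0.299 um = 2.9900e-05 cm
Step 2: Rs = rho / t = 0.034 / 2.9900e-05
Step 3: Rs = 1137.1 ohm/sq

1137.1


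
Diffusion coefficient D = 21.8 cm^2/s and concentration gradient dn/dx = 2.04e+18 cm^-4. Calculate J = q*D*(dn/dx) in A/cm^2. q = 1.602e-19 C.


Step 1: J = q * D * (dn/dx)
Step 2: J = 1.602e-19 * 21.8 * 2.04e+18
Step 3: J = 7.12e+00 A/cm^2

7.12e+00


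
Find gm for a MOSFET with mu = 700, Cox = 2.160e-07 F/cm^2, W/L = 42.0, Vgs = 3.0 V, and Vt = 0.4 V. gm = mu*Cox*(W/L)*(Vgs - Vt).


Step 1: Vov = Vgs - Vt = 3.0 - 0.4 = 2.6 V
Step 2: gm = mu * Cox * (W/L) * Vov
Step 3: gm = 700 * 2.160e-07 * 42.0 * 2.6 = 1.65e-02 S

1.65e-02


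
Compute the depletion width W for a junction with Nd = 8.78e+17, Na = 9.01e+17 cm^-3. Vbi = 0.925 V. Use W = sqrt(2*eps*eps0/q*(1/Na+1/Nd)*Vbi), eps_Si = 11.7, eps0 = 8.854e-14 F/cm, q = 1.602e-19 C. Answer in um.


Step 1: 1/Na + 1/Nd = 1/9.01e+17 + 1/8.78e+17 = 2.24883e-18
Step 2: 2*eps*eps0/q = 2*11.7*8.854e-14/1.602e-19 = 1.293281e+07
Step 3: W^2 = 1.293281e+07 * 2.24883e-18 * 0.925 = 2.69024e-11
Step 4: W = sqrt(2.69024e-11) = 5.187e-06 cm = 0.05187 um

0.05187


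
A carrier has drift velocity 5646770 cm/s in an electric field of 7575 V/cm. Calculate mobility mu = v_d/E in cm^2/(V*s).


Step 1: mu = v_d / E
Step 2: mu = 5646770 / 7575
Step 3: mu = 745.45 cm^2/(V*s)

745.45


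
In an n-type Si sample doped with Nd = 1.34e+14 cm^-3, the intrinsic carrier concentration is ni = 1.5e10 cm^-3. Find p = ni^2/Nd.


Step 1: Since Nd >> ni, n ≈ Nd = 1.34e+14 cm^-3
Step 2: p = ni^2 / n = (1.5e10)^2 / 1.34e+14
Step 3: p = 2.25e20 / 1.34e+14 = 1.68e+06 cm^-3

1.68e+06


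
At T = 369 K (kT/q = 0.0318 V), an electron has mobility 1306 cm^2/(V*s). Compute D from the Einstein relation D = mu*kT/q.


Step 1: D = mu * (kT/q)
Step 2: D = 1306 * 0.0318
Step 3: D = 41.53 cm^2/s

41.53


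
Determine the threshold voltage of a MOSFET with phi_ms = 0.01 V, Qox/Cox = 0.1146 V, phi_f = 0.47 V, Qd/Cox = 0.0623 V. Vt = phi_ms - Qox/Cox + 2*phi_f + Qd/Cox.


Step 1: Vt = phi_ms - Qox/Cox + 2*phi_f + Qd/Cox
Step 2: Vt = 0.01 - 0.1146 + 2*0.47 + 0.0623
Step 3: Vt = 0.01 - 0.1146 + 0.94 + 0.0623
Step 4: Vt = 0.8977 V

0.8977


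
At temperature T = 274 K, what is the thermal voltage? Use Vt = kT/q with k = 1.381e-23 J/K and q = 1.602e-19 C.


Step 1: kT = 1.381e-23 * 274 = 3.78394e-21 J
Step 2: Vt = kT/q = 3.78394e-21 / 1.602e-19
Step 3: Vt = 0.02362 V

0.02362


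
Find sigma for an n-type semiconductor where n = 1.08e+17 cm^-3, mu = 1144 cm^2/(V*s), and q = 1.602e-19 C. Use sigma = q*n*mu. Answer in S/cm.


Step 1: sigma = q * n * mu
Step 2: sigma = 1.602e-19 * 1.08e+17 * 1144
Step 3: sigma = 1.979e+01 S/cm

1.979e+01


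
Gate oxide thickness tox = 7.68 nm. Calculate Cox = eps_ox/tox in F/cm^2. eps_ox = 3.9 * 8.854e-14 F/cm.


Step 1: eps_ox = 3.9 * 8.854e-14 = 3.45306e-13 F/cm
Step 2: tox in cm = 7.68 nm * 1e-7 = 7.6800e-07 cm
Step 3: Cox = 3.45306e-13 / 7.6800e-07 = 4.50e-07 F/cm^2

4.50e-07


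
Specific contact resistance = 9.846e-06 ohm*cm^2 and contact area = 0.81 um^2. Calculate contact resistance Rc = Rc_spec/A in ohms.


Step 1: Convert area to cm^2: 0.81 um^2 = 8.1000e-09 cm^2
Step 2: Rc = Rc_spec / A = 9.846e-06 / 8.1000e-09
Step 3: Rc = 1.22e+03 ohms

1.22e+03


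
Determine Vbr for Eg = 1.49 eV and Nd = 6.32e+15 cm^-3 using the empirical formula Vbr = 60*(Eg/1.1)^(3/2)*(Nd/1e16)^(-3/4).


Step 1: Eg/1.1 = 1.49/1.1 = 1.354545
Step 2: (Eg/1.1)^1.5 = 1.354545^1.5 = 1.576486
Step 3: (Nd/1e16)^(-0.75) = (0.632)^(-0.75) = 1.410789
Step 4: Vbr = 60 * 1.576486 * 1.410789 = 133.4 V

133.4


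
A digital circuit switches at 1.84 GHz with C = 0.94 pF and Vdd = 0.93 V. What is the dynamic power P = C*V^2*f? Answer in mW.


Step 1: V^2 = 0.93^2 = 0.8649 V^2
Step 2: P = C*V^2*f = 0.94e-12 F * 0.8649 * 1.84e9 Hz
Step 3: P = 1.49593104e-03 W
Step 4: P = 1.496 mW

1.496


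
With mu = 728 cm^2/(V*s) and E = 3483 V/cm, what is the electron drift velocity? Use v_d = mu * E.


Step 1: v_d = mu * E
Step 2: v_d = 728 * 3483 = 2535624
Step 3: v_d = 2.54e+06 cm/s

2.54e+06


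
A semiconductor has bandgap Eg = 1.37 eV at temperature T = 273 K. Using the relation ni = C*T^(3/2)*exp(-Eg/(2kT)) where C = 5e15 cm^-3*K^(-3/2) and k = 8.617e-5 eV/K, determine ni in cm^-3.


Step 1: Compute kT = 8.617e-5 * 273 = 0.02352441 eV
Step 2: Exponent = -Eg/(2kT) = -1.37/(2*0.02352441) = -29.11869
Step 3: T^(3/2) = 273^1.5 = 4510.70
Step 4: ni = 5e15 * 4510.70 * exp(-29.11869) = 5.09e+06 cm^-3

5.09e+06


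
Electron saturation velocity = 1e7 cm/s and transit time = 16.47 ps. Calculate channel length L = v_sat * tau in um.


Step 1: tau in seconds = 16.47 ps * 1e-12 = 1.6470e-11 s
Step 2: L = v_sat * tau = 1e7 * 1.6470e-11 = 1.6470e-04 cm
Step 3: L in um = 1.6470e-04 * 1e4 = 1.647 um

1.647


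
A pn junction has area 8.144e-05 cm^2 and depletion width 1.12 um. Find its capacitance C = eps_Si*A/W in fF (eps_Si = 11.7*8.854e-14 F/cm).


Step 1: eps_Si = 11.7 * 8.854e-14 = 1.035918e-12 F/cm
Step 2: W in cm = 1.12 * 1e-4 = 1.12e-04 cm
Step 3: C = 1.035918e-12 * 8.144e-05 / 1.12e-04 = 7.532604e-13 F
Step 4: C = 753.26 fF

753.26


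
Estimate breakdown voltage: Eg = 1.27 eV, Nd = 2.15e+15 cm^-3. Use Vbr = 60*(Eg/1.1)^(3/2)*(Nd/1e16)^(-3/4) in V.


Step 1: Eg/1.1 = 1.27/1.1 = 1.154545
Step 2: (Eg/1.1)^1.5 = 1.154545^1.5 = 1.240556
Step 3: (Nd/1e16)^(-0.75) = (0.215)^(-0.75) = 3.167168
Step 4: Vbr = 60 * 1.240556 * 3.167168 = 235.7 V

235.7


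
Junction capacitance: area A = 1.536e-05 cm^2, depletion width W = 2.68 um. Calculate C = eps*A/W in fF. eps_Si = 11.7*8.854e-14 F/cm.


Step 1: eps_Si = 11.7 * 8.854e-14 = 1.035918e-12 F/cm
Step 2: W in cm = 2.68 * 1e-4 = 2.68e-04 cm
Step 3: C = 1.035918e-12 * 1.536e-05 / 2.68e-04 = 5.937202e-14 F
Step 4: C = 59.37 fF

59.37


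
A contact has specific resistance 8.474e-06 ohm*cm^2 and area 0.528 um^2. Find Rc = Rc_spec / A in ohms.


Step 1: Convert area to cm^2: 0.528 um^2 = 5.2800e-09 cm^2
Step 2: Rc = Rc_spec / A = 8.474e-06 / 5.2800e-09
Step 3: Rc = 1.60e+03 ohms

1.60e+03


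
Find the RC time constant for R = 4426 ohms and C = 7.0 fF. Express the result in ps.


Step 1: tau = R * C
Step 2: tau = 4426 * 7.0 fF = 4426 * 7.0e-15 F
Step 3: tau = 3.0982e-11 s = 30.982 ps

30.982


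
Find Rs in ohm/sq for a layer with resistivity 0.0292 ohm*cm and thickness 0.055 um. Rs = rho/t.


Step 1: Convert thickness to cm: t = 0.055 um = 5.5000e-06 cm
Step 2: Rs = rho / t = 0.0292 / 5.5000e-06
Step 3: Rs = 5309.1 ohm/sq

5309.1


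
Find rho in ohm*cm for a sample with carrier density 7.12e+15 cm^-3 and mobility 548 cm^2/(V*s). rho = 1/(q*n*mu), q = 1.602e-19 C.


Step 1: sigma = q * n * mu = 1.602e-19 * 7.12e+15 * 548 = 6.25062e-01 S/cm
Step 2: rho = 1 / sigma = 1 / 6.25062e-01 = 1.6 ohm*cm

1.6


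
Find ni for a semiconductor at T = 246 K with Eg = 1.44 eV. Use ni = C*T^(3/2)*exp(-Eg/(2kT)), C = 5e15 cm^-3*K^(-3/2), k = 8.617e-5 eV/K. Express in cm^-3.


Step 1: Compute kT = 8.617e-5 * 246 = 0.02119782 eV
Step 2: Exponent = -Eg/(2kT) = -1.44/(2*0.02119782) = -33.96576
Step 3: T^(3/2) = 246^1.5 = 3858.36
Step 4: ni = 5e15 * 3858.36 * exp(-33.96576) = 3.42e+04 cm^-3

3.42e+04


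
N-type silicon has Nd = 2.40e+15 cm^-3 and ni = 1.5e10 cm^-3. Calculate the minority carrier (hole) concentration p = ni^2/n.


Step 1: Since Nd >> ni, n ≈ Nd = 2.40e+15 cm^-3
Step 2: p = ni^2 / n = (1.5e10)^2 / 2.40e+15
Step 3: p = 2.25e20 / 2.40e+15 = 9.38e+04 cm^-3

9.38e+04


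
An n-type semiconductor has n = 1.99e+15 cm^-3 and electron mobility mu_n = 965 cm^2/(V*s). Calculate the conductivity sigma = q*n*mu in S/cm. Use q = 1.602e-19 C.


Step 1: sigma = q * n * mu
Step 2: sigma = 1.602e-19 * 1.99e+15 * 965
Step 3: sigma = 3.076e-01 S/cm

3.076e-01


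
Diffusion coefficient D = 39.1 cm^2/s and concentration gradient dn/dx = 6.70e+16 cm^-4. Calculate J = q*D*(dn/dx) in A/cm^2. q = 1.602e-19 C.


Step 1: J = q * D * (dn/dx)
Step 2: J = 1.602e-19 * 39.1 * 6.70e+16
Step 3: J = 4.20e-01 A/cm^2

4.20e-01


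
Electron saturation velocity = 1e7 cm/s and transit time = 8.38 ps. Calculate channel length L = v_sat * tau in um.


Step 1: tau in seconds = 8.38 ps * 1e-12 = 8.3800e-12 s
Step 2: L = v_sat * tau = 1e7 * 8.3800e-12 = 8.3800e-05 cm
Step 3: L in um = 8.3800e-05 * 1e4 = 0.838 um

0.838
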